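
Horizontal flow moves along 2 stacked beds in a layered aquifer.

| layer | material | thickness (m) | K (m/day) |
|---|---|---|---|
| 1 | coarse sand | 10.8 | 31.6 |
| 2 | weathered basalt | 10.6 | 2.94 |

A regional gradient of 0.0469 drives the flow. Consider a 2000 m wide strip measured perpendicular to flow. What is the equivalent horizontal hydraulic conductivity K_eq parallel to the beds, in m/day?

Flow is parallel to layering, so each bed carries its own Darcy discharge and the transmissivities add.
Σ(K_i·b_i) = 31.6×10.8 + 2.94×10.6 = 372.4 m²/day.
Total thickness b = 21.40 m, so K_eq = Σ(K_i·b_i)/b = 17.40 m/day.

17.4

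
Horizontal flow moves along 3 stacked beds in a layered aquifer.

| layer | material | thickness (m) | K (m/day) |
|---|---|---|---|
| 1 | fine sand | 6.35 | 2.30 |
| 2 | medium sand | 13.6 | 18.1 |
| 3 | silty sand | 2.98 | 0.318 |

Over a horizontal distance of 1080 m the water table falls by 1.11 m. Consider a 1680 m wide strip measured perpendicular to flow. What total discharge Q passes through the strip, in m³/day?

452

Flow is parallel to layering, so each bed carries its own Darcy discharge and the transmissivities add.
Σ(K_i·b_i) = 2.30×6.35 + 18.1×13.6 + 0.318×2.98 = 261.7 m²/day.
Hydraulic gradient i = Δh / L = 1.11 / 1080 = 0.001028.
Q = Σ(K_i·b_i) · W · i = 261.7 × 1680 × 0.001028 = 451.9 m³/day.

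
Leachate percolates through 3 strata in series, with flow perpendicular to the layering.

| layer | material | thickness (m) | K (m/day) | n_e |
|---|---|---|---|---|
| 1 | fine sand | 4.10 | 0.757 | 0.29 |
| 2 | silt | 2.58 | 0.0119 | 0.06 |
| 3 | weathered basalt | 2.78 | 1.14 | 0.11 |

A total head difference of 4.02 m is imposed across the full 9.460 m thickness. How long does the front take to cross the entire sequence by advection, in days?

With flow normal to the layers, continuity requires the same specific discharge q through every layer.
Σ(b_i/K_i) = 4.10/0.757 + 2.58/0.0119 + 2.78/1.14 = 224.7 d.
q = Δh / Σ(b_i/K_i) = 4.02 / 224.7 = 0.01789 m/day.
In each layer the seepage velocity is v_i = q/n_i, so the layer transit time is t_i = b_i·n_i / q:
  layer 1 (fine sand): t_1 = 4.10 × 0.29 / 0.01789 = 66.45 d
  layer 2 (silt): t_2 = 2.58 × 0.06 / 0.01789 = 8.651 d
  layer 3 (weathered basalt): t_3 = 2.78 × 0.11 / 0.01789 = 17.09 d
Total t = Σ t_i = 92.19 days.

92.2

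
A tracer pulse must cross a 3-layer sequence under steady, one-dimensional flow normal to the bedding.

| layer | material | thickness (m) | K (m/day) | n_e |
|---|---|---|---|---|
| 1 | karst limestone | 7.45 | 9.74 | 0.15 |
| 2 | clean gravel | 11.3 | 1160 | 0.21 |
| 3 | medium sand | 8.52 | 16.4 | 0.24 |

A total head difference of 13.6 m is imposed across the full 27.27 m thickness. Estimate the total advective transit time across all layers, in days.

With flow normal to the layers, continuity requires the same specific discharge q through every layer.
Σ(b_i/K_i) = 7.45/9.74 + 11.3/1160 + 8.52/16.4 = 1.294 d.
q = Δh / Σ(b_i/K_i) = 13.6 / 1.294 = 10.51 m/day.
In each layer the seepage velocity is v_i = q/n_i, so the layer transit time is t_i = b_i·n_i / q:
  layer 1 (karst limestone): t_1 = 7.45 × 0.15 / 10.51 = 0.1063 d
  layer 2 (clean gravel): t_2 = 11.3 × 0.21 / 10.51 = 0.2258 d
  layer 3 (medium sand): t_3 = 8.52 × 0.24 / 10.51 = 0.1946 d
Total t = Σ t_i = 0.5267 days.

0.527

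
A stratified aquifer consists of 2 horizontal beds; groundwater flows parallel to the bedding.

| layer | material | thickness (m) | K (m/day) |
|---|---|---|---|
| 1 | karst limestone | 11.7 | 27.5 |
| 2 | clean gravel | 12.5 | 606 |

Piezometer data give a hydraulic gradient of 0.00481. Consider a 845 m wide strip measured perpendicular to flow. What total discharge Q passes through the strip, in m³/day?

Flow is parallel to layering, so each bed carries its own Darcy discharge and the transmissivities add.
Σ(K_i·b_i) = 27.5×11.7 + 606×12.5 = 7897 m²/day.
Hydraulic gradient i = 0.00481.
Q = Σ(K_i·b_i) · W · i = 7897 × 845 × 0.004810 = 32096 m³/day.

32100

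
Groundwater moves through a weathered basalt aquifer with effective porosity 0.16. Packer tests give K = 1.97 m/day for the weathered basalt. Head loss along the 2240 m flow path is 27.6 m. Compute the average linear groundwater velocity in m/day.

0.152

Hydraulic gradient i = Δh / L = 27.6 / 2240 = 0.01232.
Darcy flux q = K · i = 1.970 × 0.01232 = 0.02427 m/day.
Seepage velocity v = q / n_e = 0.02427 / 0.16 = 0.1517 m/day.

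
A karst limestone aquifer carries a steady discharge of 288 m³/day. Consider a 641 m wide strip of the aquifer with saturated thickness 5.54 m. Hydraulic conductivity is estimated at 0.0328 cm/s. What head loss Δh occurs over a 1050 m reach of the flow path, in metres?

Convert K: 0.0328 cm/s × 864 = 28.34 m/day.
Cross-sectional area A = 641 × 5.54 = 3551 m².
From Q = K·A·i, i = Q / (K·A) = 288 / (28.34 × 3551) = 0.002862.
Head loss Δh = i · L = 0.002862 × 1050 = 3.005 m.

3.00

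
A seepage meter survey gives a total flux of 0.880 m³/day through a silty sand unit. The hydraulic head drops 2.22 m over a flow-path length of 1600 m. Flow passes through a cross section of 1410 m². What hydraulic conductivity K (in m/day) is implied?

0.450

Hydraulic gradient i = Δh / L = 2.22 / 1600 = 0.001388.
From Q = K·A·i, K = Q / (A·i) = 0.880 / (1410 × 0.001388) = 0.4498 m/day.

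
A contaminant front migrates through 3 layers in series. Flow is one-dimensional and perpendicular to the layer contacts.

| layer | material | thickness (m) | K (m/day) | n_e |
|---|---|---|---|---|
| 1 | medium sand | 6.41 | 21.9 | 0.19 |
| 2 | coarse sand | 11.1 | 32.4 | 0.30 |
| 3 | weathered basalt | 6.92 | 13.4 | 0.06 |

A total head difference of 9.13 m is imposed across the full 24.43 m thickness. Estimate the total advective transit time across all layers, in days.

With flow normal to the layers, continuity requires the same specific discharge q through every layer.
Σ(b_i/K_i) = 6.41/21.9 + 11.1/32.4 + 6.92/13.4 = 1.152 d.
q = Δh / Σ(b_i/K_i) = 9.13 / 1.152 = 7.927 m/day.
In each layer the seepage velocity is v_i = q/n_i, so the layer transit time is t_i = b_i·n_i / q:
  layer 1 (medium sand): t_1 = 6.41 × 0.19 / 7.927 = 0.1536 d
  layer 2 (coarse sand): t_2 = 11.1 × 0.30 / 7.927 = 0.4201 d
  layer 3 (weathered basalt): t_3 = 6.92 × 0.06 / 7.927 = 0.05238 d
Total t = Σ t_i = 0.6261 days.

0.626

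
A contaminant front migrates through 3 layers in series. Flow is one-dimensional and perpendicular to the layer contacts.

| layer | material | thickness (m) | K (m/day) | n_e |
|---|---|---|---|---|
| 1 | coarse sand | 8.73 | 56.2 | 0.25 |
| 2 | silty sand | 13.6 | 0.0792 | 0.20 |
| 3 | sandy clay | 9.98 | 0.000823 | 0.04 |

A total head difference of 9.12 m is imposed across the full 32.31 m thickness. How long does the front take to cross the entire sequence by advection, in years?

With flow normal to the layers, continuity requires the same specific discharge q through every layer.
Σ(b_i/K_i) = 8.73/56.2 + 13.6/0.0792 + 9.98/0.000823 = 12298 d.
q = Δh / Σ(b_i/K_i) = 9.12 / 12298 = 0.0007416 m/day.
In each layer the seepage velocity is v_i = q/n_i, so the layer transit time is t_i = b_i·n_i / q:
  layer 1 (coarse sand): t_1 = 8.73 × 0.25 / 0.0007416 = 2943 d
  layer 2 (silty sand): t_2 = 13.6 × 0.20 / 0.0007416 = 3668 d
  layer 3 (sandy clay): t_3 = 9.98 × 0.04 / 0.0007416 = 538.3 d
Total t = Σ t_i = 7149 days = 19.57 years.

19.6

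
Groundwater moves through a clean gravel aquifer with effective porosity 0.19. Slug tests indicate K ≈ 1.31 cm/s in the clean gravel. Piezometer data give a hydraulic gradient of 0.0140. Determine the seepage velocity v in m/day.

83.4

Convert K: 1.31 cm/s × 864 = 1132 m/day.
Hydraulic gradient i = 0.0140.
Darcy flux q = K · i = 1132 × 0.01400 = 15.85 m/day.
Seepage velocity v = q / n_e = 15.85 / 0.19 = 83.40 m/day.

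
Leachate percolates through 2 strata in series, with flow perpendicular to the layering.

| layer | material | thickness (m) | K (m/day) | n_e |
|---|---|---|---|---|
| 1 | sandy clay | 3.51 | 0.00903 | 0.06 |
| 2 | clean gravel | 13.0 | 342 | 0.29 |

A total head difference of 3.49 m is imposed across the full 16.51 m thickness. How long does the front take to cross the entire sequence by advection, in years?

With flow normal to the layers, continuity requires the same specific discharge q through every layer.
Σ(b_i/K_i) = 3.51/0.00903 + 13.0/342 = 388.7 d.
q = Δh / Σ(b_i/K_i) = 3.49 / 388.7 = 0.008978 m/day.
In each layer the seepage velocity is v_i = q/n_i, so the layer transit time is t_i = b_i·n_i / q:
  layer 1 (sandy clay): t_1 = 3.51 × 0.06 / 0.008978 = 23.46 d
  layer 2 (clean gravel): t_2 = 13.0 × 0.29 / 0.008978 = 419.9 d
Total t = Σ t_i = 443.4 days = 1.214 years.

1.21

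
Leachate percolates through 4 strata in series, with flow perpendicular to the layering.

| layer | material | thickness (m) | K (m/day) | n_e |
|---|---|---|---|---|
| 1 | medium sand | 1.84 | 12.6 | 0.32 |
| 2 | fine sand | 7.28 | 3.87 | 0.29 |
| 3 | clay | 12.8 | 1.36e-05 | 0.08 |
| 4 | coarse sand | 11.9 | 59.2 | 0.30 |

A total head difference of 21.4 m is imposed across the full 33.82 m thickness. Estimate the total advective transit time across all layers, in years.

With flow normal to the layers, continuity requires the same specific discharge q through every layer.
Σ(b_i/K_i) = 1.84/12.6 + 7.28/3.87 + 12.8/1.36e-05 + 11.9/59.2 = 9.412e+05 d.
q = Δh / Σ(b_i/K_i) = 21.4 / 9.412e+05 = 2.274e-05 m/day.
In each layer the seepage velocity is v_i = q/n_i, so the layer transit time is t_i = b_i·n_i / q:
  layer 1 (medium sand): t_1 = 1.84 × 0.32 / 2.274e-05 = 25896 d
  layer 2 (fine sand): t_2 = 7.28 × 0.29 / 2.274e-05 = 92851 d
  layer 3 (clay): t_3 = 12.8 × 0.08 / 2.274e-05 = 45036 d
  layer 4 (coarse sand): t_4 = 11.9 × 0.30 / 2.274e-05 = 1.570e+05 d
Total t = Σ t_i = 3.208e+05 days = 878.3 years.

878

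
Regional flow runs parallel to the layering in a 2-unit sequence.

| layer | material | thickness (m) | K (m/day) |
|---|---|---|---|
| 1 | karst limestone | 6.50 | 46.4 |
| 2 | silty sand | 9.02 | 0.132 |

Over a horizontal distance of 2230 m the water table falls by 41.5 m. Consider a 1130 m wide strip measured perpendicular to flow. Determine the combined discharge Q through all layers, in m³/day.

Flow is parallel to layering, so each bed carries its own Darcy discharge and the transmissivities add.
Σ(K_i·b_i) = 46.4×6.50 + 0.132×9.02 = 302.8 m²/day.
Hydraulic gradient i = Δh / L = 41.5 / 2230 = 0.01861.
Q = Σ(K_i·b_i) · W · i = 302.8 × 1130 × 0.01861 = 6367 m³/day.

6370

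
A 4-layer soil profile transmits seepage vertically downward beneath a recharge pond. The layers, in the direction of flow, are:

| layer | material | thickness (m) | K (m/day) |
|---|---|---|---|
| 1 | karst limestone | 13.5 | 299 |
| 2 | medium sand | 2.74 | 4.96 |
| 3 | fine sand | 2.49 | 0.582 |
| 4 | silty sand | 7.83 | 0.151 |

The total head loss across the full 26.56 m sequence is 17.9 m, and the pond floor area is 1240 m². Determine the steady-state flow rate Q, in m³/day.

Flow is perpendicular to layering, so the layers act in series and the equivalent K is the thickness-weighted harmonic mean.
Total thickness L = 13.5 + 2.74 + 2.49 + 7.83 = 26.56 m.
Σ(b_i/K_i) = 13.5/299 + 2.74/4.96 + 2.49/0.582 + 7.83/0.151 = 56.73 d.
K_eq = L / Σ(b_i/K_i) = 26.56 / 56.73 = 0.4682 m/day.
Q = K_eq · A · (Δh/L) = 0.4682 × 1240 × (17.9/26.56) = 391.3 m³/day.

391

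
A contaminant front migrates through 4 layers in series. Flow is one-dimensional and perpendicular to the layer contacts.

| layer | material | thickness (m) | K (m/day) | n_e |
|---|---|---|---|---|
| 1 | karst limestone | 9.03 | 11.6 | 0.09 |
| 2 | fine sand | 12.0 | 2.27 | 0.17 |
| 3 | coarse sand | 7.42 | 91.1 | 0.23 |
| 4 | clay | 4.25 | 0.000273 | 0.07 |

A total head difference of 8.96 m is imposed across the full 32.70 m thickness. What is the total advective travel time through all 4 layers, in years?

23.1

With flow normal to the layers, continuity requires the same specific discharge q through every layer.
Σ(b_i/K_i) = 9.03/11.6 + 12.0/2.27 + 7.42/91.1 + 4.25/0.000273 = 15574 d.
q = Δh / Σ(b_i/K_i) = 8.96 / 15574 = 0.0005753 m/day.
In each layer the seepage velocity is v_i = q/n_i, so the layer transit time is t_i = b_i·n_i / q:
  layer 1 (karst limestone): t_1 = 9.03 × 0.09 / 0.0005753 = 1413 d
  layer 2 (fine sand): t_2 = 12.0 × 0.17 / 0.0005753 = 3546 d
  layer 3 (coarse sand): t_3 = 7.42 × 0.23 / 0.0005753 = 2966 d
  layer 4 (clay): t_4 = 4.25 × 0.07 / 0.0005753 = 517.1 d
Total t = Σ t_i = 8442 days = 23.11 years.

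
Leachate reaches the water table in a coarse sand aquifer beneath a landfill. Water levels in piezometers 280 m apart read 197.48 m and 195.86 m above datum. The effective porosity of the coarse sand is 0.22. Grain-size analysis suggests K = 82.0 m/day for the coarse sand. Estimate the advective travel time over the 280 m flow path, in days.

130

Hydraulic gradient i = (197.48 − 195.86) / 280 = 1.62 / 280 = 0.005786.
Darcy flux q = K · i = 82.00 × 0.005786 = 0.4744 m/day.
Seepage velocity v = q / n_e = 0.4744 / 0.22 = 2.156 m/day.
Travel time t = L / v = 280 / 2.156 = 129.8 days.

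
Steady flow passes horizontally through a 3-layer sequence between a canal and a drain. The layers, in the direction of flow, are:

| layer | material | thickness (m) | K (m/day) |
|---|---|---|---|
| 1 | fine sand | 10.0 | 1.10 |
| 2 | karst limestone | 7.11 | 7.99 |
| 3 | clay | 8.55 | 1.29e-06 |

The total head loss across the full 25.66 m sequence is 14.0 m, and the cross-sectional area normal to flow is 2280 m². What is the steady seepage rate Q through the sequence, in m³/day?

0.00482

Flow is perpendicular to layering, so the layers act in series and the equivalent K is the thickness-weighted harmonic mean.
Total thickness L = 10.0 + 7.11 + 8.55 = 25.66 m.
Σ(b_i/K_i) = 10.0/1.10 + 7.11/7.99 + 8.55/1.29e-06 = 6.628e+06 d.
K_eq = L / Σ(b_i/K_i) = 25.66 / 6.628e+06 = 3.872e-06 m/day.
Q = K_eq · A · (Δh/L) = 3.872e-06 × 2280 × (14.0/25.66) = 0.004816 m³/day.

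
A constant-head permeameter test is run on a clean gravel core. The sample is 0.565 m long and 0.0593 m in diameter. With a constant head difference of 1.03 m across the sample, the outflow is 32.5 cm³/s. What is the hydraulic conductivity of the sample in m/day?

558

Cross-sectional area A = π·(d/2)² = π × (0.0593/2)² = 0.002762 m².
Convert discharge: 32.5 cm³/s = 3.250e-05 m³/s.
Darcy's law rearranged: K = Q·L / (A·Δh) = 3.250e-05 × 0.565 / (0.002762 × 1.03) = 0.006455 m/s = 557.7 m/day.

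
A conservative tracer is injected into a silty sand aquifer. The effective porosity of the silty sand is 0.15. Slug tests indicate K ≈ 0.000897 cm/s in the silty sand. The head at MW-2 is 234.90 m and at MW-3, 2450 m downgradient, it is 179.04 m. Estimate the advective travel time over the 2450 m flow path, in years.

56.9

Convert K: 0.000897 cm/s × 864 = 0.7750 m/day.
Hydraulic gradient i = (234.90 − 179.04) / 2450 = 55.86 / 2450 = 0.02280.
Darcy flux q = K · i = 0.7750 × 0.02280 = 0.01767 m/day.
Seepage velocity v = q / n_e = 0.01767 / 0.15 = 0.1178 m/day.
Travel time t = L / v = 2450 / 0.1178 = 20798 days = 56.94 years.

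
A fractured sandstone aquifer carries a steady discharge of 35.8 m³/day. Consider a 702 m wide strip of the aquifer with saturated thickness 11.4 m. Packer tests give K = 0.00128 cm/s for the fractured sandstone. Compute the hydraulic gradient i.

Convert K: 0.00128 cm/s × 864 = 1.106 m/day.
Cross-sectional area A = 702 × 11.4 = 8003 m².
From Q = K·A·i, i = Q / (K·A) = 35.8 / (1.106 × 8003) = 0.004045.

0.00404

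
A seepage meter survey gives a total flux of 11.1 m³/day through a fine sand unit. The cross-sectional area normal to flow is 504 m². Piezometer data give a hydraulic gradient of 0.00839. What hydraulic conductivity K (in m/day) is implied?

Hydraulic gradient i = 0.00839.
From Q = K·A·i, K = Q / (A·i) = 11.1 / (504.0 × 0.008390) = 2.625 m/day.

2.63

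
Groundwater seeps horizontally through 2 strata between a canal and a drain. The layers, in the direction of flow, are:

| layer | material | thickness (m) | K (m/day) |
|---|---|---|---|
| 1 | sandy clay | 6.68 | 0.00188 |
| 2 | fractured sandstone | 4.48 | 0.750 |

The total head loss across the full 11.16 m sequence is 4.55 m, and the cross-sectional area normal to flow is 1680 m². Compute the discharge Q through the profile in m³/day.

2.15

Flow is perpendicular to layering, so the layers act in series and the equivalent K is the thickness-weighted harmonic mean.
Total thickness L = 6.68 + 4.48 = 11.16 m.
Σ(b_i/K_i) = 6.68/0.00188 + 4.48/0.750 = 3559 d.
K_eq = L / Σ(b_i/K_i) = 11.16 / 3559 = 0.003136 m/day.
Q = K_eq · A · (Δh/L) = 0.003136 × 1680 × (4.55/11.16) = 2.148 m³/day.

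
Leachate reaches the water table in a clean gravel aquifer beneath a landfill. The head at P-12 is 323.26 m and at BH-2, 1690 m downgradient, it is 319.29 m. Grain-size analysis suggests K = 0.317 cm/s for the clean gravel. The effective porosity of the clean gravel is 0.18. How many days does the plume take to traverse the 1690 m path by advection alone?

473

Convert K: 0.317 cm/s × 864 = 273.9 m/day.
Hydraulic gradient i = (323.26 − 319.29) / 1690 = 3.97 / 1690 = 0.002349.
Darcy flux q = K · i = 273.9 × 0.002349 = 0.6434 m/day.
Seepage velocity v = q / n_e = 0.6434 / 0.18 = 3.574 m/day.
Travel time t = L / v = 1690 / 3.574 = 472.8 days.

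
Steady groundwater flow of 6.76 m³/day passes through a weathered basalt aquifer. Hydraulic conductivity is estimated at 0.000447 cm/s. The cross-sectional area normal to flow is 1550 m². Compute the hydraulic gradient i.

Convert K: 0.000447 cm/s × 864 = 0.3862 m/day.
From Q = K·A·i, i = Q / (K·A) = 6.76 / (0.3862 × 1550) = 0.01129.

0.0113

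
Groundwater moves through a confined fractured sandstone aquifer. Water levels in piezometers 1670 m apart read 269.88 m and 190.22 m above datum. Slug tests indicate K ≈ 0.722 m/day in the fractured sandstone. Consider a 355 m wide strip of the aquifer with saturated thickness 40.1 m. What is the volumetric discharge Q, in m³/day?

Cross-sectional area A = 355 × 40.1 = 14236 m².
Hydraulic gradient i = (269.88 − 190.22) / 1670 = 79.66 / 1670 = 0.04770.
Darcy's law: Q = K · A · i = 0.7220 × 14236 × 0.04770 = 490.3 m³/day.

490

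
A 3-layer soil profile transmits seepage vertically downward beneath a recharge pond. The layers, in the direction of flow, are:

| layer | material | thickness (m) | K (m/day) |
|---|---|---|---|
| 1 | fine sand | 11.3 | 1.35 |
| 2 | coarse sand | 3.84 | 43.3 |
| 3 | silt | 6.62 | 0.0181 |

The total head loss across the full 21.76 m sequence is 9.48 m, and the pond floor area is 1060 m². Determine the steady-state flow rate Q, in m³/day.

26.9

Flow is perpendicular to layering, so the layers act in series and the equivalent K is the thickness-weighted harmonic mean.
Total thickness L = 11.3 + 3.84 + 6.62 = 21.76 m.
Σ(b_i/K_i) = 11.3/1.35 + 3.84/43.3 + 6.62/0.0181 = 374.2 d.
K_eq = L / Σ(b_i/K_i) = 21.76 / 374.2 = 0.05815 m/day.
Q = K_eq · A · (Δh/L) = 0.05815 × 1060 × (9.48/21.76) = 26.85 m³/day.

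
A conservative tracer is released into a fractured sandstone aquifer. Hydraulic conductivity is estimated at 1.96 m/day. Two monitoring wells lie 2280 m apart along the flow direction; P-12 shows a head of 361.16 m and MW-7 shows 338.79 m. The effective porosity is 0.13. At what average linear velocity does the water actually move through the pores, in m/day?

Hydraulic gradient i = (361.16 − 338.79) / 2280 = 22.37 / 2280 = 0.009811.
Darcy flux q = K · i = 1.960 × 0.009811 = 0.01923 m/day.
Seepage velocity v = q / n_e = 0.01923 / 0.13 = 0.1479 m/day.

0.148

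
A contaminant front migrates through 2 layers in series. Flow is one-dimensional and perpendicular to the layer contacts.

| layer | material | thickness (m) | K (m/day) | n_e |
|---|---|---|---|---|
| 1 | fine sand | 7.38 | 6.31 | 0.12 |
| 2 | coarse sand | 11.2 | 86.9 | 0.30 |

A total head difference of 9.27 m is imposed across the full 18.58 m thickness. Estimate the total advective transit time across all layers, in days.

0.595

With flow normal to the layers, continuity requires the same specific discharge q through every layer.
Σ(b_i/K_i) = 7.38/6.31 + 11.2/86.9 = 1.298 d.
q = Δh / Σ(b_i/K_i) = 9.27 / 1.298 = 7.139 m/day.
In each layer the seepage velocity is v_i = q/n_i, so the layer transit time is t_i = b_i·n_i / q:
  layer 1 (fine sand): t_1 = 7.38 × 0.12 / 7.139 = 0.1240 d
  layer 2 (coarse sand): t_2 = 11.2 × 0.30 / 7.139 = 0.4706 d
Total t = Σ t_i = 0.5947 days.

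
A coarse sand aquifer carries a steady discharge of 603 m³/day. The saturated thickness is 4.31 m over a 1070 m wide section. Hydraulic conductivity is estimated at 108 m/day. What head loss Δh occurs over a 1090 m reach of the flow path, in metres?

1.32

Cross-sectional area A = 1070 × 4.31 = 4612 m².
From Q = K·A·i, i = Q / (K·A) = 603 / (108.0 × 4612) = 0.001211.
Head loss Δh = i · L = 0.001211 × 1090 = 1.320 m.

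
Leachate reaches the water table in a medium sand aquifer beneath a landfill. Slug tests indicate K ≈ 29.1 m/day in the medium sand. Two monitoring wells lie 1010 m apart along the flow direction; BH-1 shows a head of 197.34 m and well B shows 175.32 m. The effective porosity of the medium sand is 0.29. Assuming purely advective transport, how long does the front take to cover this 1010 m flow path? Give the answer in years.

Hydraulic gradient i = (197.34 − 175.32) / 1010 = 22.02 / 1010 = 0.02180.
Darcy flux q = K · i = 29.10 × 0.02180 = 0.6344 m/day.
Seepage velocity v = q / n_e = 0.6344 / 0.29 = 2.188 m/day.
Travel time t = L / v = 1010 / 2.188 = 461.7 days = 1.264 years.

1.26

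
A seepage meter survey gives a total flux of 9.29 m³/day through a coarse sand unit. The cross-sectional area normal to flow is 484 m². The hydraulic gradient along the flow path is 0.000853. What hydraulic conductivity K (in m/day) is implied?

22.5

Hydraulic gradient i = 0.000853.
From Q = K·A·i, K = Q / (A·i) = 9.29 / (484.0 × 0.0008530) = 22.50 m/day.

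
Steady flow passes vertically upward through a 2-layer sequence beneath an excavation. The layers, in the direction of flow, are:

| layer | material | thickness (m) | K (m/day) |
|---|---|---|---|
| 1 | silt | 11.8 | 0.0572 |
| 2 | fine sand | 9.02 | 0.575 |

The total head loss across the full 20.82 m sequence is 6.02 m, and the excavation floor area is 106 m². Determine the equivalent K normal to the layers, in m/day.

Flow is perpendicular to layering, so the layers act in series and the equivalent K is the thickness-weighted harmonic mean.
Total thickness L = 11.8 + 9.02 = 20.82 m.
Σ(b_i/K_i) = 11.8/0.0572 + 9.02/0.575 = 222.0 d.
K_eq = L / Σ(b_i/K_i) = 20.82 / 222.0 = 0.09379 m/day.

0.0938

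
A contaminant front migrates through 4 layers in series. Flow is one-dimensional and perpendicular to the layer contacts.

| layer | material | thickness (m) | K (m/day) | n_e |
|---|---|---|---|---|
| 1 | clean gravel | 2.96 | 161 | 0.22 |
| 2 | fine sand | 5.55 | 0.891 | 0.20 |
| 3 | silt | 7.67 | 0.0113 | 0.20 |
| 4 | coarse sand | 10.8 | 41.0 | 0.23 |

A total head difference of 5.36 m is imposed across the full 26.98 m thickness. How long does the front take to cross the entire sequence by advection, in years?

2.02

With flow normal to the layers, continuity requires the same specific discharge q through every layer.
Σ(b_i/K_i) = 2.96/161 + 5.55/0.891 + 7.67/0.0113 + 10.8/41.0 = 685.3 d.
q = Δh / Σ(b_i/K_i) = 5.36 / 685.3 = 0.007822 m/day.
In each layer the seepage velocity is v_i = q/n_i, so the layer transit time is t_i = b_i·n_i / q:
  layer 1 (clean gravel): t_1 = 2.96 × 0.22 / 0.007822 = 83.26 d
  layer 2 (fine sand): t_2 = 5.55 × 0.20 / 0.007822 = 141.9 d
  layer 3 (silt): t_3 = 7.67 × 0.20 / 0.007822 = 196.1 d
  layer 4 (coarse sand): t_4 = 10.8 × 0.23 / 0.007822 = 317.6 d
Total t = Σ t_i = 738.9 days = 2.023 years.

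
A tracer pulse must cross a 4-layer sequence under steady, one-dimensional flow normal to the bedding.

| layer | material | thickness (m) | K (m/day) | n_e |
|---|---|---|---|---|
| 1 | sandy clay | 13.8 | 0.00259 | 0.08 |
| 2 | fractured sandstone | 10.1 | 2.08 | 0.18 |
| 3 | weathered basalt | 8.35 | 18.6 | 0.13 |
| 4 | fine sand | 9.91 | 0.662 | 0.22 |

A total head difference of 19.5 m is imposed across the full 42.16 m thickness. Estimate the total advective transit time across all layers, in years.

With flow normal to the layers, continuity requires the same specific discharge q through every layer.
Σ(b_i/K_i) = 13.8/0.00259 + 10.1/2.08 + 8.35/18.6 + 9.91/0.662 = 5348 d.
q = Δh / Σ(b_i/K_i) = 19.5 / 5348 = 0.003646 m/day.
In each layer the seepage velocity is v_i = q/n_i, so the layer transit time is t_i = b_i·n_i / q:
  layer 1 (sandy clay): t_1 = 13.8 × 0.08 / 0.003646 = 302.8 d
  layer 2 (fractured sandstone): t_2 = 10.1 × 0.18 / 0.003646 = 498.6 d
  layer 3 (weathered basalt): t_3 = 8.35 × 0.13 / 0.003646 = 297.7 d
  layer 4 (fine sand): t_4 = 9.91 × 0.22 / 0.003646 = 598.0 d
Total t = Σ t_i = 1697 days = 4.647 years.

4.65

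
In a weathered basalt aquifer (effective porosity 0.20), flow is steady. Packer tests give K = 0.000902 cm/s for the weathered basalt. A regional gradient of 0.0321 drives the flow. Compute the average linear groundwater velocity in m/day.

Convert K: 0.000902 cm/s × 864 = 0.7793 m/day.
Hydraulic gradient i = 0.0321.
Darcy flux q = K · i = 0.7793 × 0.03210 = 0.02502 m/day.
Seepage velocity v = q / n_e = 0.02502 / 0.20 = 0.1251 m/day.

0.125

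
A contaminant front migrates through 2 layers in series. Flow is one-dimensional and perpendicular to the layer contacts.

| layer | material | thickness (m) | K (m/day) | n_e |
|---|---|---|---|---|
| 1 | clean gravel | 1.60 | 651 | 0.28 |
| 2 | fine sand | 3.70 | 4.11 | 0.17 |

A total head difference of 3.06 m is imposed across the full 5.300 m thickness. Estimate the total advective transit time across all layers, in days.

0.318

With flow normal to the layers, continuity requires the same specific discharge q through every layer.
Σ(b_i/K_i) = 1.60/651 + 3.70/4.11 = 0.9027 d.
q = Δh / Σ(b_i/K_i) = 3.06 / 0.9027 = 3.390 m/day.
In each layer the seepage velocity is v_i = q/n_i, so the layer transit time is t_i = b_i·n_i / q:
  layer 1 (clean gravel): t_1 = 1.60 × 0.28 / 3.390 = 0.1322 d
  layer 2 (fine sand): t_2 = 3.70 × 0.17 / 3.390 = 0.1856 d
Total t = Σ t_i = 0.3177 days.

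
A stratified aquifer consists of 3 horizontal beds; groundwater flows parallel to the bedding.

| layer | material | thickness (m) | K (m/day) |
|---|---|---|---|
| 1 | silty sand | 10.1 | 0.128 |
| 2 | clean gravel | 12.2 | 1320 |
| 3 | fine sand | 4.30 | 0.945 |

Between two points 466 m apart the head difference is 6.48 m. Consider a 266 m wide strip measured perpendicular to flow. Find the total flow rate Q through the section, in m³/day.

Flow is parallel to layering, so each bed carries its own Darcy discharge and the transmissivities add.
Σ(K_i·b_i) = 0.128×10.1 + 1320×12.2 + 0.945×4.30 = 16109 m²/day.
Hydraulic gradient i = Δh / L = 6.48 / 466 = 0.01391.
Q = Σ(K_i·b_i) · W · i = 16109 × 266 × 0.01391 = 59587 m³/day.

59600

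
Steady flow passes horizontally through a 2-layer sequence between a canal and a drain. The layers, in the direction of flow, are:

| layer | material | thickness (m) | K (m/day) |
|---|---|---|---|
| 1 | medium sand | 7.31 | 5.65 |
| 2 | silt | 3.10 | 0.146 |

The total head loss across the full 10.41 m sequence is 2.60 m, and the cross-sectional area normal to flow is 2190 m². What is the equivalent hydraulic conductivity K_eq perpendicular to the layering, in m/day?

Flow is perpendicular to layering, so the layers act in series and the equivalent K is the thickness-weighted harmonic mean.
Total thickness L = 7.31 + 3.10 = 10.41 m.
Σ(b_i/K_i) = 7.31/5.65 + 3.10/0.146 = 22.53 d.
K_eq = L / Σ(b_i/K_i) = 10.41 / 22.53 = 0.4621 m/day.

0.462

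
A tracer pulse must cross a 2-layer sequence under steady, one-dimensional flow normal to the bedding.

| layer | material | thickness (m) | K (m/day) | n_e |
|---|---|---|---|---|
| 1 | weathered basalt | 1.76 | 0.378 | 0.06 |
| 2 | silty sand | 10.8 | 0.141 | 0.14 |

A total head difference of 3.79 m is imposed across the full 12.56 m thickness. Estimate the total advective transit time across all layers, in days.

With flow normal to the layers, continuity requires the same specific discharge q through every layer.
Σ(b_i/K_i) = 1.76/0.378 + 10.8/0.141 = 81.25 d.
q = Δh / Σ(b_i/K_i) = 3.79 / 81.25 = 0.04665 m/day.
In each layer the seepage velocity is v_i = q/n_i, so the layer transit time is t_i = b_i·n_i / q:
  layer 1 (weathered basalt): t_1 = 1.76 × 0.06 / 0.04665 = 2.264 d
  layer 2 (silty sand): t_2 = 10.8 × 0.14 / 0.04665 = 32.41 d
Total t = Σ t_i = 34.68 days.

34.7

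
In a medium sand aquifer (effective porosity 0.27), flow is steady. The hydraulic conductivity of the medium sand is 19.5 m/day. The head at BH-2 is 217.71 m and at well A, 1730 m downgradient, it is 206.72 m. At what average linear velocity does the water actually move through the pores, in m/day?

Hydraulic gradient i = (217.71 − 206.72) / 1730 = 10.99 / 1730 = 0.006353.
Darcy flux q = K · i = 19.50 × 0.006353 = 0.1239 m/day.
Seepage velocity v = q / n_e = 0.1239 / 0.27 = 0.4588 m/day.

0.459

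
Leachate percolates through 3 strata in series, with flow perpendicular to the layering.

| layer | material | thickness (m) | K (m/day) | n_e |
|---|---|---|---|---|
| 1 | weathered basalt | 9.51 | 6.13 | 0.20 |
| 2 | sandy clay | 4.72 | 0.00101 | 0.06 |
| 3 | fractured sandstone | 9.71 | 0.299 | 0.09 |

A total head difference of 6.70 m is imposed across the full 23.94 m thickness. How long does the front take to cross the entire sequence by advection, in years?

With flow normal to the layers, continuity requires the same specific discharge q through every layer.
Σ(b_i/K_i) = 9.51/6.13 + 4.72/0.00101 + 9.71/0.299 = 4707 d.
q = Δh / Σ(b_i/K_i) = 6.70 / 4707 = 0.001423 m/day.
In each layer the seepage velocity is v_i = q/n_i, so the layer transit time is t_i = b_i·n_i / q:
  layer 1 (weathered basalt): t_1 = 9.51 × 0.20 / 0.001423 = 1336 d
  layer 2 (sandy clay): t_2 = 4.72 × 0.06 / 0.001423 = 199.0 d
  layer 3 (fractured sandstone): t_3 = 9.71 × 0.09 / 0.001423 = 614.0 d
Total t = Σ t_i = 2149 days = 5.884 years.

5.88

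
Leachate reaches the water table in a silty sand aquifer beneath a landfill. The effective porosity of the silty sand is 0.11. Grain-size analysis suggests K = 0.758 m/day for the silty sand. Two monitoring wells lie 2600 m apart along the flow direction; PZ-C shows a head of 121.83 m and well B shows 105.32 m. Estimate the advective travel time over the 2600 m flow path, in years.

Hydraulic gradient i = (121.83 − 105.32) / 2600 = 16.51 / 2600 = 0.006350.
Darcy flux q = K · i = 0.7580 × 0.006350 = 0.004813 m/day.
Seepage velocity v = q / n_e = 0.004813 / 0.11 = 0.04376 m/day.
Travel time t = L / v = 2600 / 0.04376 = 59419 days = 162.7 years.

163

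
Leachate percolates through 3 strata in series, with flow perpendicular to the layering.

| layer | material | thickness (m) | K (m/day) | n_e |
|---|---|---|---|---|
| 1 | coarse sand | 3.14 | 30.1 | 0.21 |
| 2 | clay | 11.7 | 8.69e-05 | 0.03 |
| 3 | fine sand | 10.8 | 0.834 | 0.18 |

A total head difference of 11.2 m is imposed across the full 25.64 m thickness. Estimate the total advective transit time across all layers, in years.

With flow normal to the layers, continuity requires the same specific discharge q through every layer.
Σ(b_i/K_i) = 3.14/30.1 + 11.7/8.69e-05 + 10.8/0.834 = 1.347e+05 d.
q = Δh / Σ(b_i/K_i) = 11.2 / 1.347e+05 = 8.318e-05 m/day.
In each layer the seepage velocity is v_i = q/n_i, so the layer transit time is t_i = b_i·n_i / q:
  layer 1 (coarse sand): t_1 = 3.14 × 0.21 / 8.318e-05 = 7928 d
  layer 2 (clay): t_2 = 11.7 × 0.03 / 8.318e-05 = 4220 d
  layer 3 (fine sand): t_3 = 10.8 × 0.18 / 8.318e-05 = 23371 d
Total t = Σ t_i = 35519 days = 97.25 years.

97.2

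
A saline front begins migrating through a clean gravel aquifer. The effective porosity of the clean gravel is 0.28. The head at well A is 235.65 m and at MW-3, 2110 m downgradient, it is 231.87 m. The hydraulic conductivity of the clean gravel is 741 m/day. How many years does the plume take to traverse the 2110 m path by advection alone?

Hydraulic gradient i = (235.65 − 231.87) / 2110 = 3.78 / 2110 = 0.001791.
Darcy flux q = K · i = 741.0 × 0.001791 = 1.327 m/day.
Seepage velocity v = q / n_e = 1.327 / 0.28 = 4.741 m/day.
Travel time t = L / v = 2110 / 4.741 = 445.1 days = 1.218 years.

1.22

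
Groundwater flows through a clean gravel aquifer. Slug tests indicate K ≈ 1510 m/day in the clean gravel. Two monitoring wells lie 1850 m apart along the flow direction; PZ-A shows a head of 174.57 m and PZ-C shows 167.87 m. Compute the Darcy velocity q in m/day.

Hydraulic gradient i = (174.57 − 167.87) / 1850 = 6.7 / 1850 = 0.003622.
Specific discharge q = K · i = 1510 × 0.003622 = 5.469 m/day.

5.47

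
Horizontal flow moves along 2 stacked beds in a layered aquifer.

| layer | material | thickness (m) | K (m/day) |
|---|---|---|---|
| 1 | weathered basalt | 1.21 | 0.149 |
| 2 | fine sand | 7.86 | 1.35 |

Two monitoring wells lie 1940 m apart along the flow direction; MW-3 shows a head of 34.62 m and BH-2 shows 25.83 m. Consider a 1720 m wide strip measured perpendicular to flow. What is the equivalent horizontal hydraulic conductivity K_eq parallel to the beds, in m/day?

1.19

Flow is parallel to layering, so each bed carries its own Darcy discharge and the transmissivities add.
Σ(K_i·b_i) = 0.149×1.21 + 1.35×7.86 = 10.79 m²/day.
Total thickness b = 9.070 m, so K_eq = Σ(K_i·b_i)/b = 1.190 m/day.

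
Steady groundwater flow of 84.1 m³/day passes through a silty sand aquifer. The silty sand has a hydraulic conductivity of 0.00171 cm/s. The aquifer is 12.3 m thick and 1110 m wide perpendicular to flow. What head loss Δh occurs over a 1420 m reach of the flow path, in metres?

5.92

Convert K: 0.00171 cm/s × 864 = 1.477 m/day.
Cross-sectional area A = 1110 × 12.3 = 13653 m².
From Q = K·A·i, i = Q / (K·A) = 84.1 / (1.477 × 13653) = 0.004169.
Head loss Δh = i · L = 0.004169 × 1420 = 5.920 m.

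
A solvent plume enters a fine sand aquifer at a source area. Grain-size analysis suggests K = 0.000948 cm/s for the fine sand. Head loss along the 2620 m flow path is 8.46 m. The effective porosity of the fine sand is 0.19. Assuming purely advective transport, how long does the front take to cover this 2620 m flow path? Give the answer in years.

Convert K: 0.000948 cm/s × 864 = 0.8191 m/day.
Hydraulic gradient i = Δh / L = 8.46 / 2620 = 0.003229.
Darcy flux q = K · i = 0.8191 × 0.003229 = 0.002645 m/day.
Seepage velocity v = q / n_e = 0.002645 / 0.19 = 0.01392 m/day.
Travel time t = L / v = 2620 / 0.01392 = 1.882e+05 days = 515.3 years.

515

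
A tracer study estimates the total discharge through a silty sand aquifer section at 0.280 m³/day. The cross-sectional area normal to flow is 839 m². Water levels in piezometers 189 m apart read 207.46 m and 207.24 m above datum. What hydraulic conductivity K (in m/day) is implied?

Hydraulic gradient i = (207.46 − 207.24) / 189 = 0.22 / 189 = 0.001164.
From Q = K·A·i, K = Q / (A·i) = 0.280 / (839.0 × 0.001164) = 0.2867 m/day.

0.287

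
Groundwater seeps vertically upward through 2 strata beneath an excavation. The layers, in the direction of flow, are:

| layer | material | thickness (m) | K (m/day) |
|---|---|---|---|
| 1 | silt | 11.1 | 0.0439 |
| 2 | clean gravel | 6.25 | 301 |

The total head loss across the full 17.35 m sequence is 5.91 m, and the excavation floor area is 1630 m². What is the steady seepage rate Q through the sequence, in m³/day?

38.1

Flow is perpendicular to layering, so the layers act in series and the equivalent K is the thickness-weighted harmonic mean.
Total thickness L = 11.1 + 6.25 = 17.35 m.
Σ(b_i/K_i) = 11.1/0.0439 + 6.25/301 = 252.9 d.
K_eq = L / Σ(b_i/K_i) = 17.35 / 252.9 = 0.06861 m/day.
Q = K_eq · A · (Δh/L) = 0.06861 × 1630 × (5.91/17.35) = 38.10 m³/day.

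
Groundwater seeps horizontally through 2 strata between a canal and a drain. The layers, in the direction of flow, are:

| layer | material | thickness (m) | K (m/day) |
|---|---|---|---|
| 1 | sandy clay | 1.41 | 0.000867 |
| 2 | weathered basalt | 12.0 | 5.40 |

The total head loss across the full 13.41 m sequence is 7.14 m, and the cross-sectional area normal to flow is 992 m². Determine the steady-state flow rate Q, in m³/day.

4.35

Flow is perpendicular to layering, so the layers act in series and the equivalent K is the thickness-weighted harmonic mean.
Total thickness L = 1.41 + 12.0 = 13.41 m.
Σ(b_i/K_i) = 1.41/0.000867 + 12.0/5.40 = 1629 d.
K_eq = L / Σ(b_i/K_i) = 13.41 / 1629 = 0.008234 m/day.
Q = K_eq · A · (Δh/L) = 0.008234 × 992 × (7.14/13.41) = 4.349 m³/day.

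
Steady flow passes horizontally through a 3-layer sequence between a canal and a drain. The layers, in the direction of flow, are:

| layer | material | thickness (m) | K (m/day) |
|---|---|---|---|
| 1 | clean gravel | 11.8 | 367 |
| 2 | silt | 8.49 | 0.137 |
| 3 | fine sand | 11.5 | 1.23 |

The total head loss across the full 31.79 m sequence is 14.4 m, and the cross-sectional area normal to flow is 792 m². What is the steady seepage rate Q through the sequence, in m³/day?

Flow is perpendicular to layering, so the layers act in series and the equivalent K is the thickness-weighted harmonic mean.
Total thickness L = 11.8 + 8.49 + 11.5 = 31.79 m.
Σ(b_i/K_i) = 11.8/367 + 8.49/0.137 + 11.5/1.23 = 71.35 d.
K_eq = L / Σ(b_i/K_i) = 31.79 / 71.35 = 0.4455 m/day.
Q = K_eq · A · (Δh/L) = 0.4455 × 792 × (14.4/31.79) = 159.8 m³/day.

160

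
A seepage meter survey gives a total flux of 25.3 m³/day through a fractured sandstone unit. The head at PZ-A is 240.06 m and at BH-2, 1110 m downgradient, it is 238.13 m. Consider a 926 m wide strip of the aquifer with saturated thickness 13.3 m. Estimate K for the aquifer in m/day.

1.18

Cross-sectional area A = 926 × 13.3 = 12316 m².
Hydraulic gradient i = (240.06 − 238.13) / 1110 = 1.93 / 1110 = 0.001739.
From Q = K·A·i, K = Q / (A·i) = 25.3 / (12316 × 0.001739) = 1.181 m/day.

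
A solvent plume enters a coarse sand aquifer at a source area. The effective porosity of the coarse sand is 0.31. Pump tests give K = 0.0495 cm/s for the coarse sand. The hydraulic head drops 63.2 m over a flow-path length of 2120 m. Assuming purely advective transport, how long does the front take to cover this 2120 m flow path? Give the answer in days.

515

Convert K: 0.0495 cm/s × 864 = 42.77 m/day.
Hydraulic gradient i = Δh / L = 63.2 / 2120 = 0.02981.
Darcy flux q = K · i = 42.77 × 0.02981 = 1.275 m/day.
Seepage velocity v = q / n_e = 1.275 / 0.31 = 4.113 m/day.
Travel time t = L / v = 2120 / 4.113 = 515.5 days.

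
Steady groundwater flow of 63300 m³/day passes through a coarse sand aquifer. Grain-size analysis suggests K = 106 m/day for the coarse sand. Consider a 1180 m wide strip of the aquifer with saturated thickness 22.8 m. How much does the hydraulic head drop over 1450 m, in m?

32.2

Cross-sectional area A = 1180 × 22.8 = 26904 m².
From Q = K·A·i, i = Q / (K·A) = 63300 / (106.0 × 26904) = 0.02220.
Head loss Δh = i · L = 0.02220 × 1450 = 32.18 m.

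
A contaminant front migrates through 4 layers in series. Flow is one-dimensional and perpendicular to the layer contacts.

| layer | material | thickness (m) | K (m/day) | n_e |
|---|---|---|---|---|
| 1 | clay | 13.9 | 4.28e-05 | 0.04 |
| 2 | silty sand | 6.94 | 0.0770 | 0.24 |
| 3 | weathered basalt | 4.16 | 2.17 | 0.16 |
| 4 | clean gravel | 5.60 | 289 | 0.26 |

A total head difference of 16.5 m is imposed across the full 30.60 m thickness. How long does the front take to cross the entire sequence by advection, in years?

With flow normal to the layers, continuity requires the same specific discharge q through every layer.
Σ(b_i/K_i) = 13.9/4.28e-05 + 6.94/0.0770 + 4.16/2.17 + 5.60/289 = 3.249e+05 d.
q = Δh / Σ(b_i/K_i) = 16.5 / 3.249e+05 = 5.079e-05 m/day.
In each layer the seepage velocity is v_i = q/n_i, so the layer transit time is t_i = b_i·n_i / q:
  layer 1 (clay): t_1 = 13.9 × 0.04 / 5.079e-05 = 10947 d
  layer 2 (silty sand): t_2 = 6.94 × 0.24 / 5.079e-05 = 32793 d
  layer 3 (weathered basalt): t_3 = 4.16 × 0.16 / 5.079e-05 = 13105 d
  layer 4 (clean gravel): t_4 = 5.60 × 0.26 / 5.079e-05 = 28666 d
Total t = Σ t_i = 85511 days = 234.1 years.

234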